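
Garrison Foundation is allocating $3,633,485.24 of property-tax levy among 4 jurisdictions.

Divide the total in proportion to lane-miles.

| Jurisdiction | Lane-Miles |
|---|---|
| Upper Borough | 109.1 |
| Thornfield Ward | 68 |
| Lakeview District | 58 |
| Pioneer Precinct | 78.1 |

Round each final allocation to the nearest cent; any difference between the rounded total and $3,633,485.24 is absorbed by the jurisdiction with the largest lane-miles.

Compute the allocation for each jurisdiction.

Upper Borough: $1,265,687.22; Thornfield Ward: $788,879.30; Lakeview District: $672,867.64; Pioneer Precinct: $906,051.08

Lane-miles total: 109.1 + 68 + 58 + 78.1 = 313.2.
Proportional shares: Upper Borough 1,265,687.2276; Thornfield Ward 788,879.2986; Lakeview District 672,867.6370; Pioneer Precinct 906,051.0768.
After rounding (cent): Upper Borough $1,265,687.23; Thornfield Ward $788,879.30; Lakeview District $672,867.64; Pioneer Precinct $906,051.08. Sum = $3,633,485.25.
Difference $3,633,485.24 − $3,633,485.25 = −$0.01 applied to largest lane-miles (Upper Borough): Upper Borough becomes $1,265,687.22.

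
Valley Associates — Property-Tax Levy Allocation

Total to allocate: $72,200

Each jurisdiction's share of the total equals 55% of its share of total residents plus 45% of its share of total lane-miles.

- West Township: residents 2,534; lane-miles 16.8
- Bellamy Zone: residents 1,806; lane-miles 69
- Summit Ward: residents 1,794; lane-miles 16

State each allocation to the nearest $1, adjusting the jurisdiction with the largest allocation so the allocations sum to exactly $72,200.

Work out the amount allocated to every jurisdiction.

Totals — residents 6,134, lane-miles 101.8.
Combined weights (55% residents + 45% lane-miles): West Township 0.3015; Bellamy Zone 0.4669; Summit Ward 0.2316.
Unrounded shares: West Township 21,766.30; Bellamy Zone 33,713.31; Summit Ward 16,720.40.
After rounding ($1): West Township $21,766; Bellamy Zone $33,713; Summit Ward $16,720. Sum = $72,199.
Difference $72,200 − $72,199 = +$1 applied to largest allocation (Bellamy Zone): Bellamy Zone becomes $33,714.

West Township: $21,766 · Bellamy Zone: $33,714 · Summit Ward: $16,720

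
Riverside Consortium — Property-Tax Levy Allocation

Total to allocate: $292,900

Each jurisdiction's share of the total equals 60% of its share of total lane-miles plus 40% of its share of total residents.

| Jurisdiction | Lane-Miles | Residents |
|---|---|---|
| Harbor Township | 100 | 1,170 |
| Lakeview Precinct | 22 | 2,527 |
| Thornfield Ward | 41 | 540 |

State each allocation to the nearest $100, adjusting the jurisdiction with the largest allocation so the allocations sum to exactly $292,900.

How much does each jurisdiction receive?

Totals — lane-miles 163, residents 4,237.
Composite weights (60% lane-miles + 40% residents): Harbor Township 0.4786; Lakeview Precinct 0.3195; Thornfield Ward 0.2019.
Proportional shares: Harbor Township 140,168.37; Lakeview Precinct 93,595.20; Thornfield Ward 59,136.43.
After rounding ($100): Harbor Township $140,200; Lakeview Precinct $93,600; Thornfield Ward $59,100. Sum = $292,900.
Sum already equals the total — no adjustment.

Harbor Township: $140,200 · Lakeview Precinct: $93,600 · Thornfield Ward: $59,100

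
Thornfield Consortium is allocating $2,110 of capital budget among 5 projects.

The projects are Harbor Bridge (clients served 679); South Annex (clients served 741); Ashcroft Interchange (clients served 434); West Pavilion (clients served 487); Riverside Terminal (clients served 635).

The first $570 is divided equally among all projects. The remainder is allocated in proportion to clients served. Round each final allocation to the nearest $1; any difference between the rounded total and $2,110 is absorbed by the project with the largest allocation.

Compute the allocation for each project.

$570 shared equally gives $114 per project.
Remainder $1,540 by clients served (total 2,976): Harbor Bridge 351.36 → $351; South Annex 383.45 → $383; Ashcroft Interchange 224.58 → $225; West Pavilion 252.01 → $252; Riverside Terminal 328.60 → $329.
Totals: Harbor Bridge $114 + $351 = $465; South Annex $114 + $383 = $497; Ashcroft Interchange $114 + $225 = $339; West Pavilion $114 + $252 = $366; Riverside Terminal $114 + $329 = $443.

Harbor Bridge: $465 · South Annex: $497 · Ashcroft Interchange: $339 · West Pavilion: $366 · Riverside Terminal: $443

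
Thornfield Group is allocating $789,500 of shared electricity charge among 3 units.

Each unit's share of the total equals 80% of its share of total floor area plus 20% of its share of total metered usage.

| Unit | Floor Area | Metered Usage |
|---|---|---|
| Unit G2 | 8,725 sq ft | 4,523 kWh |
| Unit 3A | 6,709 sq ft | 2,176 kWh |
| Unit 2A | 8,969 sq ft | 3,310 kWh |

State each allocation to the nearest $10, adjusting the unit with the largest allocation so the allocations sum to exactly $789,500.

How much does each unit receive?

Totals — floor area 24,403, metered usage 10,009.
Composite weights (80% floor area + 20% metered usage): Unit G2 0.3764; Unit 3A 0.2634; Unit 2A 0.3602.
Unrounded shares: Unit G2 297,174.96; Unit 3A 207,970.91; Unit 2A 284,354.13.
At nearest $10: Unit G2 $297,170; Unit 3A $207,970; Unit 2A $284,350. Sum = $789,490.
Difference $789,500 − $789,490 = +$10 applied to largest allocation (Unit G2): Unit G2 becomes $297,180.

Unit G2: $297,180 | Unit 3A: $207,970 | Unit 2A: $284,350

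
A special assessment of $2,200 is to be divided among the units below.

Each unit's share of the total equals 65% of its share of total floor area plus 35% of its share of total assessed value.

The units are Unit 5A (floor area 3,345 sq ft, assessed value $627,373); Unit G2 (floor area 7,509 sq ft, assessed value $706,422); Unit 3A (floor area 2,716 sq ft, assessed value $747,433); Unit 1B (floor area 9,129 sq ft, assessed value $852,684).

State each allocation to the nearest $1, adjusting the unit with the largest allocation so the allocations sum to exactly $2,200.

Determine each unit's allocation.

Unit 5A: $375 · Unit G2: $658 · Unit 3A: $367 · Unit 1B: $800

Totals — floor area 22,699, assessed value 2,933,912.
Combined weights (65% floor area + 35% assessed value): Unit 5A 0.1706; Unit G2 0.2993; Unit 3A 0.1669; Unit 1B 0.3631.
Pro-rata amounts: Unit 5A 375.38; Unit G2 658.45; Unit 3A 367.27; Unit 1B 798.90.
Rounded to nearest $1: Unit 5A $375; Unit G2 $658; Unit 3A $367; Unit 1B $799. Sum = $2,199.
Difference $2,200 − $2,199 = +$1 applied to largest allocation (Unit 1B): Unit 1B becomes $800.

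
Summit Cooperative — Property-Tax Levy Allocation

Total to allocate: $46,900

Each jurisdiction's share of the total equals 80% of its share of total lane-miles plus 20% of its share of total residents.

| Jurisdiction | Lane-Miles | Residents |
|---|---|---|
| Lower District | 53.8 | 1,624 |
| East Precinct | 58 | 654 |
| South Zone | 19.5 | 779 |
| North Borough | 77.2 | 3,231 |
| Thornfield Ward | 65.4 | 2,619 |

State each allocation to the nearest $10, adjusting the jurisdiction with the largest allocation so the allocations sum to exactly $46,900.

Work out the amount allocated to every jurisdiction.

Lower District: $9,080; East Precinct: $8,630; South Zone: $3,490; North Borough: $13,980; Thornfield Ward: $11,720

Lane-miles total 273.9; residents total 8,907.
Blended shares (80% lane-miles + 20% residents): Lower District 0.1936; East Precinct 0.1841; South Zone 0.0744; North Borough 0.2980; Thornfield Ward 0.2498.
Proportional shares: Lower District 9,080.00; East Precinct 8,633.82; South Zone 3,491.56; North Borough 13,977.77; Thornfield Ward 11,716.85.
At nearest $10: Lower District $9,080; East Precinct $8,630; South Zone $3,490; North Borough $13,980; Thornfield Ward $11,720. Sum = $46,900.
Sum already equals the total — no adjustment.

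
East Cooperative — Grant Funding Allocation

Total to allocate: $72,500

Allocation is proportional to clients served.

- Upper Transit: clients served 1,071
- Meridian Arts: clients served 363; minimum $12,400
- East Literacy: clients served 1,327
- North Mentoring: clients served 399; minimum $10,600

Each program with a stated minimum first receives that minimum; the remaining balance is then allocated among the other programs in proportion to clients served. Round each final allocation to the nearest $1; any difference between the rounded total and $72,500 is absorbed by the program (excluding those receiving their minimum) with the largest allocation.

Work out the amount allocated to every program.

Upper Transit: $22,108 · Meridian Arts: $12,400 · East Literacy: $27,392 · North Mentoring: $10,600

Guaranteed amounts: Meridian Arts $12,400; North Mentoring $10,600. Remaining pool $49,500.
Remaining pool split over remaining clients served 2,398: Upper Transit 22,107.80 → $22,108; East Literacy 27,392.20 → $27,392.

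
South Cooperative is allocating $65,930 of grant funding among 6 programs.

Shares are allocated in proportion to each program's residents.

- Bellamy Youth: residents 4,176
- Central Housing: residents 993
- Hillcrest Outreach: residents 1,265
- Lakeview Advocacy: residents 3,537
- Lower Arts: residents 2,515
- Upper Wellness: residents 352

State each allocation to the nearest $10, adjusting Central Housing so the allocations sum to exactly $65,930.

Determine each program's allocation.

Combined residents = 12,838.
Proportional shares: Bellamy Youth 4,176/12,838 × $65,930 = 21,445.99; Central Housing 993/12,838 × $65,930 = 5,099.59; Hillcrest Outreach 1,265/12,838 × $65,930 = 6,496.45; Lakeview Advocacy 3,537/12,838 × $65,930 = 18,164.39; Lower Arts 2,515/12,838 × $65,930 = 12,915.87; Upper Wellness 352/12,838 × $65,930 = 1,807.71.
At nearest $10: Bellamy Youth $21,450; Central Housing $5,100; Hillcrest Outreach $6,500; Lakeview Advocacy $18,160; Lower Arts $12,920; Upper Wellness $1,810. Sum = $65,940.
Difference $65,930 − $65,940 = −$10 applied to Central Housing: Central Housing becomes $5,090.

Bellamy Youth: $21,450 · Central Housing: $5,090 · Hillcrest Outreach: $6,500 · Lakeview Advocacy: $18,160 · Lower Arts: $12,920 · Upper Wellness: $1,810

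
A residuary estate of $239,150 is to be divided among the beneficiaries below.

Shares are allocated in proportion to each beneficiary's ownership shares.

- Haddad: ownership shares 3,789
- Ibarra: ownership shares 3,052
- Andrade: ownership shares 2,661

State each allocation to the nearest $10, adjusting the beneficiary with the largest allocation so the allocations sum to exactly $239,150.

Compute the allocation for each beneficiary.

Haddad: $95,370 | Ibarra: $76,810 | Andrade: $66,970

Sum of ownership shares: 9,502.
Raw shares: Haddad 3,789/9,502 × $239,150 = 95,363.01; Ibarra 3,052/9,502 × $239,150 = 76,813.91; Andrade 2,661/9,502 × $239,150 = 66,973.07.
After rounding ($10): Haddad $95,360; Ibarra $76,810; Andrade $66,970. Sum = $239,140.
Difference $239,150 − $239,140 = +$10 applied to largest allocation (Haddad): Haddad becomes $95,370.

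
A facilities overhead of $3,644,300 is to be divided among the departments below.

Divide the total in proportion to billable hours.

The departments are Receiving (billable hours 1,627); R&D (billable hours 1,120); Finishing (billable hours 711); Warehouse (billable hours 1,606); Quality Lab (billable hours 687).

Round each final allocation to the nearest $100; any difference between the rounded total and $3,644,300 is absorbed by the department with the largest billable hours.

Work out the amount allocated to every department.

Billable hours total: 1,627 + 1,120 + 711 + 1,606 + 687 = 5,751.
Proportional shares: Receiving 1,030,999.15; R&D 709,722.83; Finishing 450,547.26; Warehouse 1,017,691.84; Quality Lab 435,338.91.
At nearest $100: Receiving $1,031,000; R&D $709,700; Finishing $450,500; Warehouse $1,017,700; Quality Lab $435,300. Sum = $3,644,200.
Difference $3,644,300 − $3,644,200 = +$100 applied to largest billable hours (Receiving): Receiving becomes $1,031,100.

Receiving: $1,031,100 · R&D: $709,700 · Finishing: $450,500 · Warehouse: $1,017,700 · Quality Lab: $435,300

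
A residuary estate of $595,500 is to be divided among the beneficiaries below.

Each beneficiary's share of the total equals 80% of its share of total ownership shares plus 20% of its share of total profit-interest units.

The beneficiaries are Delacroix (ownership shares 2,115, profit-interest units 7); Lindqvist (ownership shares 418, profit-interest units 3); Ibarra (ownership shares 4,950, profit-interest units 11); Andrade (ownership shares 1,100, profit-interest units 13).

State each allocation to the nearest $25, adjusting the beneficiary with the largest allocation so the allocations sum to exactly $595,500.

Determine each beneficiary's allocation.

Delacroix: $141,925; Lindqvist: $33,700; Ibarra: $313,275; Andrade: $106,600

Ownership shares total 8,583; profit-interest units total 34.
Composite weights (80% ownership shares + 20% profit-interest units): Delacroix 0.2383; Lindqvist 0.0566; Ibarra 0.5261; Andrade 0.1790.
Raw shares: Delacroix 141,913.81; Lindqvist 33,709.94; Ibarra 313,282.44; Andrade 106,593.81.
At nearest $25: Delacroix $141,925; Lindqvist $33,700; Ibarra $313,275; Andrade $106,600. Sum = $595,500.
Sum already equals the total — no adjustment.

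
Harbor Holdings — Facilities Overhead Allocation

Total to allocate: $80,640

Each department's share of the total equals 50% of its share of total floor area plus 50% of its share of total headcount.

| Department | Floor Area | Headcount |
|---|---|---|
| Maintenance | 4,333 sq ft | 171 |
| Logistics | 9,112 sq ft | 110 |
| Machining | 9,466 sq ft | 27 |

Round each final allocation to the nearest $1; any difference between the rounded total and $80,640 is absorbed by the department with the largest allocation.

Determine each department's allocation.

Totals — floor area 22,911, headcount 308.
Blended shares (50% floor area + 50% headcount): Maintenance 0.3722; Logistics 0.3774; Machining 0.2504.
Pro-rata amounts: Maintenance 30,010.90; Logistics 30,435.78; Machining 20,193.32.
At nearest $1: Maintenance $30,011; Logistics $30,436; Machining $20,193. Sum = $80,640.
Sum already equals the total — no adjustment.

Maintenance: $30,011 | Logistics: $30,436 | Machining: $20,193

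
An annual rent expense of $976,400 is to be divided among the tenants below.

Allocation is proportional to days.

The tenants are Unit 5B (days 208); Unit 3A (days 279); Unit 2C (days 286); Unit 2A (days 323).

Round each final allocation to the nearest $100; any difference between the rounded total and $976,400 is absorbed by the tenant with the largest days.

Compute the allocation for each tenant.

Unit 5B: $185,300 · Unit 3A: $248,600 · Unit 2C: $254,800 · Unit 2A: $287,700

Days total: 1,096.
Proportional shares: Unit 5B 208/1,096 × $976,400 = 185,302.19; Unit 3A 279/1,096 × $976,400 = 248,554.38; Unit 2C 286/1,096 × $976,400 = 254,790.51; Unit 2A 323/1,096 × $976,400 = 287,752.92.
Rounded to nearest $100: Unit 5B $185,300; Unit 3A $248,600; Unit 2C $254,800; Unit 2A $287,800. Sum = $976,500.
Difference $976,400 − $976,500 = −$100 applied to largest days (Unit 2A): Unit 2A becomes $287,700.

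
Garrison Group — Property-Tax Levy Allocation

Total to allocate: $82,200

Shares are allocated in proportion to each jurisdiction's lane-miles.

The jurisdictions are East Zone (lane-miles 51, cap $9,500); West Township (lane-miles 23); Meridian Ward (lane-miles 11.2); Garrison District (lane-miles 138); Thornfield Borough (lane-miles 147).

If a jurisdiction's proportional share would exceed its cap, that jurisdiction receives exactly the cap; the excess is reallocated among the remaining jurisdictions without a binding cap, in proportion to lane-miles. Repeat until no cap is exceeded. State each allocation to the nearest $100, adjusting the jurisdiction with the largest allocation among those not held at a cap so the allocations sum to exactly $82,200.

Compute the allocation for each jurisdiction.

East Zone: $9,500 | West Township: $5,200 | Meridian Ward: $2,600 | Garrison District: $31,400 | Thornfield Borough: $33,500

Lane-miles total: 370.2.
Pro-rata shares before constraints: East Zone 11,324.15; West Township 5,106.97; Meridian Ward 2,486.87; Garrison District 30,641.82; Thornfield Borough 32,640.19.
Cap binds for East Zone ($9,500); residual $72,700 reallocated over remaining lane-miles 319.2.
Remaining shares: West Township 5,238.41 → $5,200; Meridian Ward 2,550.88 → $2,600; Garrison District 31,430.45 → $31,400; Thornfield Borough 33,480.26 → $33,500.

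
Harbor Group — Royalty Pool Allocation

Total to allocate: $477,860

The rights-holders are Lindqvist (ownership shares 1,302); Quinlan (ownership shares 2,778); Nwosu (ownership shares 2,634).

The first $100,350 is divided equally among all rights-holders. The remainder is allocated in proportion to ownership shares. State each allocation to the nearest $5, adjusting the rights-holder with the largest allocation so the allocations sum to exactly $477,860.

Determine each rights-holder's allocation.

Lindqvist: $106,660 · Quinlan: $189,645 · Nwosu: $181,555

Equal tier: $100,350 ÷ 3 = $33,450 apiece.
Remainder $377,510 by ownership shares (total 6,714): Lindqvist 73,207.93 → $73,210; Quinlan 156,199.40 → $156,200; Nwosu 148,102.67 → $148,105.
Rounding difference −$5 on remainder applied to Quinlan.
Totals: Lindqvist $33,450 + $73,210 = $106,660; Quinlan $33,450 + $156,195 = $189,645; Nwosu $33,450 + $148,105 = $181,555.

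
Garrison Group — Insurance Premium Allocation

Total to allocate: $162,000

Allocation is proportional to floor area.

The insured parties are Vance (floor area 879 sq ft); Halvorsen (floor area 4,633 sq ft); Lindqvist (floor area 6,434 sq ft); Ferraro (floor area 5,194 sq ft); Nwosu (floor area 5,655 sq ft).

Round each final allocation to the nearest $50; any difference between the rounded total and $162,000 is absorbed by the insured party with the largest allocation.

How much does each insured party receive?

Combined floor area = 22,795.
Raw shares: Vance 879/22,795 × $162,000 = 6,246.90; Halvorsen 4,633/22,795 × $162,000 = 32,925.90; Lindqvist 6,434/22,795 × $162,000 = 45,725.29; Ferraro 5,194/22,795 × $162,000 = 36,912.83; Nwosu 5,655/22,795 × $162,000 = 40,189.08.
At nearest $50: Vance $6,250; Halvorsen $32,950; Lindqvist $45,750; Ferraro $36,900; Nwosu $40,200. Sum = $162,050.
Difference $162,000 − $162,050 = −$50 applied to largest allocation (Lindqvist): Lindqvist becomes $45,700.

Vance: $6,250 | Halvorsen: $32,950 | Lindqvist: $45,700 | Ferraro: $36,900 | Nwosu: $40,200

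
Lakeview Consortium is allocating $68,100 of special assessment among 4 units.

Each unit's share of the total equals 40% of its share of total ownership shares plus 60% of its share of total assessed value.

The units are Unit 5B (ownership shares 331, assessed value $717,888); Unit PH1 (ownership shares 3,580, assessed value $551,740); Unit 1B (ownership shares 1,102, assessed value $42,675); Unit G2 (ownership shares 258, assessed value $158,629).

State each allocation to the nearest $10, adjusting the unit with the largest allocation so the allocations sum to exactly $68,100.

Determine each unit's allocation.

Totals — ownership shares 5,271, assessed value 1,470,932.
Composite weights (40% ownership shares + 60% assessed value): Unit 5B 0.3179; Unit PH1 0.4967; Unit 1B 0.1010; Unit G2 0.0843.
Unrounded shares: Unit 5B 21,652.29; Unit PH1 33,827.48; Unit 1B 6,880.46; Unit G2 5,739.76.
At nearest $10: Unit 5B $21,650; Unit PH1 $33,830; Unit 1B $6,880; Unit G2 $5,740. Sum = $68,100.
No rounding difference to absorb.

Unit 5B: $21,650; Unit PH1: $33,830; Unit 1B: $6,880; Unit G2: $5,740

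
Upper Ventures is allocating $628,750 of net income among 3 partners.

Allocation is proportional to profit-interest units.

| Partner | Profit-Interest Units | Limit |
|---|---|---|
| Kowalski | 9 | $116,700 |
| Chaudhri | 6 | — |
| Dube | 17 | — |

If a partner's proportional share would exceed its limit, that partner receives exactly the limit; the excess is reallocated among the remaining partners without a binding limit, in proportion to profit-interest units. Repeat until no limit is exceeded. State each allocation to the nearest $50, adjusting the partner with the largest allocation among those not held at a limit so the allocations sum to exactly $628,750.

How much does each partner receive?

Kowalski: $116,700 | Chaudhri: $133,600 | Dube: $378,450

Total profit-interest units = 32.
Proportional shares (ignoring caps): Kowalski 176,835.94; Chaudhri 117,890.62; Dube 334,023.44.
Capped: Kowalski ($116,700); remaining pool $512,050 reallocated over remaining profit-interest units 23.
Redistributed shares: Chaudhri 133,578.26 → $133,600; Dube 378,471.74 → $378,450.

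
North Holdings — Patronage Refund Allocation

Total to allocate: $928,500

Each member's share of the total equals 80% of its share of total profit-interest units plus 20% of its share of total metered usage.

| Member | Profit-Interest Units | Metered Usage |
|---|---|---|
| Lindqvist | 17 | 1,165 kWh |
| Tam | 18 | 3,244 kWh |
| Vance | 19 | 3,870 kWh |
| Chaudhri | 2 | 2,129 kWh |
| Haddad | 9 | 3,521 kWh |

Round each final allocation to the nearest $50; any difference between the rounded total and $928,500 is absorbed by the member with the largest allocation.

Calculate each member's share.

Profit-interest units total 65; metered usage total 13,929.
Blended shares (80% profit-interest units + 20% metered usage): Lindqvist 0.2260; Tam 0.2681; Vance 0.2894; Chaudhri 0.0552; Haddad 0.1613.
Pro-rata amounts: Lindqvist 209,802.43; Tam 248,947.14; Vance 268,720.60; Chaudhri 51,238.99; Haddad 149,790.84.
At nearest $50: Lindqvist $209,800; Tam $248,950; Vance $268,700; Chaudhri $51,250; Haddad $149,800. Sum = $928,500.
Rounded total matches; no reconciliation needed.

Lindqvist: $209,800; Tam: $248,950; Vance: $268,700; Chaudhri: $51,250; Haddad: $149,800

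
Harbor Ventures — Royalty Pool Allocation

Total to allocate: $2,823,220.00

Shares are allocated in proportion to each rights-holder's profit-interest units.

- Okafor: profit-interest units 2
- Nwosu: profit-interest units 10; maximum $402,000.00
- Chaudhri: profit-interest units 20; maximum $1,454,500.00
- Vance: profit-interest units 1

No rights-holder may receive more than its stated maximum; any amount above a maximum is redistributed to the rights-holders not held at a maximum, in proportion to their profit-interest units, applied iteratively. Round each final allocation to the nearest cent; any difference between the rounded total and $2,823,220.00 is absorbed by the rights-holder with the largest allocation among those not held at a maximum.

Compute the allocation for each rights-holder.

Combined profit-interest units = 33.
Proportional shares (ignoring caps): Okafor 171,104.2424; Nwosu 855,521.2121; Chaudhri 1,711,042.4242; Vance 85,552.1212.
Held at cap: Nwosu ($402,000.00), Chaudhri ($1,454,500.00); balance $966,720.00 reallocated over remaining profit-interest units 3.
Remaining shares: Okafor 644,480.0000 → $644,480.00; Vance 322,240.0000 → $322,240.00.

Okafor: $644,480.00 | Nwosu: $402,000.00 | Chaudhri: $1,454,500.00 | Vance: $322,240.00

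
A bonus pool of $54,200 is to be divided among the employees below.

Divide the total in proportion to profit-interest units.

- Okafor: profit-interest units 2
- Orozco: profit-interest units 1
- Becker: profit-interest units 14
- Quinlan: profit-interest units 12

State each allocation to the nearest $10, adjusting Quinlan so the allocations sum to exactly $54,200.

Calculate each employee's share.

Sum of profit-interest units: 29.
Raw shares: Okafor 2/29 × $54,200 = 3,737.93; Orozco 1/29 × $54,200 = 1,868.97; Becker 14/29 × $54,200 = 26,165.52; Quinlan 12/29 × $54,200 = 22,427.59.
Rounded to nearest $10: Okafor $3,740; Orozco $1,870; Becker $26,170; Quinlan $22,430. Sum = $54,210.
Difference $54,200 − $54,210 = −$10 applied to Quinlan: Quinlan becomes $22,420.

Okafor: $3,740 | Orozco: $1,870 | Becker: $26,170 | Quinlan: $22,420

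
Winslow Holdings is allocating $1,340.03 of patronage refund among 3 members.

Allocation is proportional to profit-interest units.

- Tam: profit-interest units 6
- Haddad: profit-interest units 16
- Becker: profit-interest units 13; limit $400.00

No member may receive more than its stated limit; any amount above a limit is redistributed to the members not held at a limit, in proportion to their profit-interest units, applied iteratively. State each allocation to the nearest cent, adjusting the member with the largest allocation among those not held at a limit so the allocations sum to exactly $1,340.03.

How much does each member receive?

Tam: $256.37 · Haddad: $683.66 · Becker: $400.00

Sum of profit-interest units: 35.
Proportional shares (ignoring caps): Tam 229.7194; Haddad 612.5851; Becker 497.7254.
Held at cap: Becker ($400.00); residual $940.03 reallocated over remaining profit-interest units 22.
Redistributed shares: Tam 256.3718 → $256.37; Haddad 683.6582 → $683.66.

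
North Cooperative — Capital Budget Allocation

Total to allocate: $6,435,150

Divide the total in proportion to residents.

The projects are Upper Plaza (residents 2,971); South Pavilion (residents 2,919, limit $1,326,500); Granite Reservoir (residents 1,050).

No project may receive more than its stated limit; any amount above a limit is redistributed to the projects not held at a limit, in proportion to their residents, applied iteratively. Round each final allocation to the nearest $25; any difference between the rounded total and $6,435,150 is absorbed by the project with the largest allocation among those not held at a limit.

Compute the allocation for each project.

Upper Plaza: $3,774,625 | South Pavilion: $1,326,500 | Granite Reservoir: $1,334,025

Combined residents = 6,940.
Unconstrained shares: Upper Plaza 2,754,874.73; South Pavilion 2,706,657.47; Granite Reservoir 973,617.80.
Cap binds for South Pavilion ($1,326,500); remaining pool $5,108,650 reallocated over remaining residents 4,021.
Shares after redistribution: Upper Plaza 3,774,632.96 → $3,774,625; Granite Reservoir 1,334,017.04 → $1,334,025.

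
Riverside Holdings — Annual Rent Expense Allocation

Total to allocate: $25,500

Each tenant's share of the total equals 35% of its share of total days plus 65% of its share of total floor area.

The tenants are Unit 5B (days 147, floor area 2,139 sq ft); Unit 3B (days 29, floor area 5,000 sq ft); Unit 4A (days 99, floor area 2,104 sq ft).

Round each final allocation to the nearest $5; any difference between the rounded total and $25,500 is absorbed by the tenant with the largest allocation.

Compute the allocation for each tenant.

Days total 275; floor area total 9,243.
Blended shares (35% days + 65% floor area): Unit 5B 0.3375; Unit 3B 0.3885; Unit 4A 0.2740.
Unrounded shares: Unit 5B 8,606.58; Unit 3B 9,907.43; Unit 4A 6,986.00.
After rounding ($5): Unit 5B $8,605; Unit 3B $9,905; Unit 4A $6,985. Sum = $25,495.
Difference $25,500 − $25,495 = +$5 applied to largest allocation (Unit 3B): Unit 3B becomes $9,910.

Unit 5B: $8,605 · Unit 3B: $9,910 · Unit 4A: $6,985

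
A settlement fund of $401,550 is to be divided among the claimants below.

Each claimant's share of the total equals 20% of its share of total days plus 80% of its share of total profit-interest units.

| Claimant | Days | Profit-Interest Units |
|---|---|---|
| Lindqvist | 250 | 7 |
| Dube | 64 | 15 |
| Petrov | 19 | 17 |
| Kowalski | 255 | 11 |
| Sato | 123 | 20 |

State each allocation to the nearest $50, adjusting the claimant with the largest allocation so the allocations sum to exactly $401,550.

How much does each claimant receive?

Totals — days 711, profit-interest units 70.
Composite weights (20% days + 80% profit-interest units): Lindqvist 0.1503; Dube 0.1894; Petrov 0.1996; Kowalski 0.1974; Sato 0.2632.
Unrounded shares: Lindqvist 60,362.40; Dube 76,066.17; Petrov 80,161.55; Kowalski 79,283.74; Sato 105,676.15.
Rounded to nearest $50: Lindqvist $60,350; Dube $76,050; Petrov $80,150; Kowalski $79,300; Sato $105,700. Sum = $401,550.
Rounded total matches; no reconciliation needed.

Lindqvist: $60,350 · Dube: $76,050 · Petrov: $80,150 · Kowalski: $79,300 · Sato: $105,700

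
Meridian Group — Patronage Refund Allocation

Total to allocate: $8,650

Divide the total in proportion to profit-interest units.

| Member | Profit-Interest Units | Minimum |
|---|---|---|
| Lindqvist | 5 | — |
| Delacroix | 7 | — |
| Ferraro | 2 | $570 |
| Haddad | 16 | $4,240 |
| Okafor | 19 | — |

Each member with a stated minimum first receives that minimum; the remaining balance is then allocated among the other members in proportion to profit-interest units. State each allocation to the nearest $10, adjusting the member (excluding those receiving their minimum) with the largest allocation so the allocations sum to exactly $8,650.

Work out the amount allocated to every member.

Lindqvist: $620; Delacroix: $870; Ferraro: $570; Haddad: $4,240; Okafor: $2,350

Minimums first: Ferraro $570; Haddad $4,240. Remaining pool $3,840.
Remaining pool split over remaining profit-interest units 31: Lindqvist 619.35 → $620; Delacroix 867.10 → $870; Okafor 2,353.55 → $2,350.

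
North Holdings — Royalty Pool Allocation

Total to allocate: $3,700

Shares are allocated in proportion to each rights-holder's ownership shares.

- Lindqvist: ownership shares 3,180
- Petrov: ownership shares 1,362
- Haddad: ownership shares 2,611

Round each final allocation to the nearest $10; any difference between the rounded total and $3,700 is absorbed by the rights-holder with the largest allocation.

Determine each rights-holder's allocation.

Lindqvist: $1,650 · Petrov: $700 · Haddad: $1,350

Total ownership shares = 7,153.
Unrounded shares: Lindqvist 3,180/7,153 × $3,700 = 1,644.90; Petrov 1,362/7,153 × $3,700 = 704.52; Haddad 2,611/7,153 × $3,700 = 1,350.58.
Rounded to nearest $10: Lindqvist $1,640; Petrov $700; Haddad $1,350. Sum = $3,690.
Difference $3,700 − $3,690 = +$10 applied to largest allocation (Lindqvist): Lindqvist becomes $1,650.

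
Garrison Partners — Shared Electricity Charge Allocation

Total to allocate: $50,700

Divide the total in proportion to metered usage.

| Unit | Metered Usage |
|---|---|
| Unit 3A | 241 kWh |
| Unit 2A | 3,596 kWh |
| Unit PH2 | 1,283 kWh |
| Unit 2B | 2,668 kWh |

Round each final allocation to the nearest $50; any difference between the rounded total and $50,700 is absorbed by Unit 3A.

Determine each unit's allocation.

Metered usage total: 7,788.
Raw shares: Unit 3A 241/7,788 × $50,700 = 1,568.91; Unit 2A 3,596/7,788 × $50,700 = 23,410.02; Unit PH2 1,283/7,788 × $50,700 = 8,352.35; Unit 2B 2,668/7,788 × $50,700 = 17,368.72.
At nearest $50: Unit 3A $1,550; Unit 2A $23,400; Unit PH2 $8,350; Unit 2B $17,350. Sum = $50,650.
Difference $50,700 − $50,650 = +$50 applied to Unit 3A: Unit 3A becomes $1,600.

Unit 3A: $1,600 · Unit 2A: $23,400 · Unit PH2: $8,350 · Unit 2B: $17,350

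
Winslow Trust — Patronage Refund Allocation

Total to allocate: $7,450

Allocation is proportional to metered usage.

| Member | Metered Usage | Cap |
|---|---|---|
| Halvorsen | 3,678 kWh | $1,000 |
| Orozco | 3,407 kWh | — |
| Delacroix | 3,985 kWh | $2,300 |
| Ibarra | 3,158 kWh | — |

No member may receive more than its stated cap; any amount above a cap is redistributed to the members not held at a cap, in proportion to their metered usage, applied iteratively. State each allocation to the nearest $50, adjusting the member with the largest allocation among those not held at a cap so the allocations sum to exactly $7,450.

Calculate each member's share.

Halvorsen: $1,000; Orozco: $2,150; Delacroix: $2,300; Ibarra: $2,000

Total metered usage = 14,228.
Proportional shares (ignoring caps): Halvorsen 1,925.86; Orozco 1,783.96; Delacroix 2,086.61; Ibarra 1,653.58.
Capped: Halvorsen ($1,000); remaining pool $6,450 reallocated over remaining metered usage 10,550.
Capped: Delacroix ($2,300); remaining pool $4,150 reallocated over remaining metered usage 6,565.
Remaining shares: Orozco 2,153.70 → $2,150; Ibarra 1,996.30 → $2,000.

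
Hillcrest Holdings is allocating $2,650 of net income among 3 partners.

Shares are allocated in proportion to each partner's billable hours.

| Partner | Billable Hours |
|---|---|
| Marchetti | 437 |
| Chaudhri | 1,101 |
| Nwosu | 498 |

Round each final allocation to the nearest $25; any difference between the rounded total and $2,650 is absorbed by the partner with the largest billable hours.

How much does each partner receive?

Marchetti: $575; Chaudhri: $1,425; Nwosu: $650

Combined billable hours = 437 + 1,101 + 498 = 2,036.
Unrounded shares: Marchetti 568.79; Chaudhri 1,433.03; Nwosu 648.18.
After rounding ($25): Marchetti $575; Chaudhri $1,425; Nwosu $650. Sum = $2,650.
Rounded total matches; no reconciliation needed.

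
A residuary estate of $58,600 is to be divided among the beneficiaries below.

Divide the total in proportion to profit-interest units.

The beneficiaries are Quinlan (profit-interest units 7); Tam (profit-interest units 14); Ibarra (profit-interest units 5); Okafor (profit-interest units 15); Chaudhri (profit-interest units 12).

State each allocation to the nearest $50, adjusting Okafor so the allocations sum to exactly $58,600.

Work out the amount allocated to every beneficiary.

Quinlan: $7,750 | Tam: $15,500 | Ibarra: $5,550 | Okafor: $16,550 | Chaudhri: $13,250

Sum of profit-interest units: 53.
Raw shares: Quinlan 7/53 × $58,600 = 7,739.62; Tam 14/53 × $58,600 = 15,479.25; Ibarra 5/53 × $58,600 = 5,528.30; Okafor 15/53 × $58,600 = 16,584.91; Chaudhri 12/53 × $58,600 = 13,267.92.
At nearest $50: Quinlan $7,750; Tam $15,500; Ibarra $5,550; Okafor $16,600; Chaudhri $13,250. Sum = $58,650.
Difference $58,600 − $58,650 = −$50 applied to Okafor: Okafor becomes $16,550.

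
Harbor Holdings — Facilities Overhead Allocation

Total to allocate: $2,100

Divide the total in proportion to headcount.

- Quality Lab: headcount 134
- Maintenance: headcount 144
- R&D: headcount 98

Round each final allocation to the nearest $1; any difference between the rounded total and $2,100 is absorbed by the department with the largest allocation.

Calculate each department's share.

Quality Lab: $748 · Maintenance: $805 · R&D: $547

Headcount total: 376.
Raw shares: Quality Lab 134/376 × $2,100 = 748.40; Maintenance 144/376 × $2,100 = 804.26; R&D 98/376 × $2,100 = 547.34.
After rounding ($1): Quality Lab $748; Maintenance $804; R&D $547. Sum = $2,099.
Difference $2,100 − $2,099 = +$1 applied to largest allocation (Maintenance): Maintenance becomes $805.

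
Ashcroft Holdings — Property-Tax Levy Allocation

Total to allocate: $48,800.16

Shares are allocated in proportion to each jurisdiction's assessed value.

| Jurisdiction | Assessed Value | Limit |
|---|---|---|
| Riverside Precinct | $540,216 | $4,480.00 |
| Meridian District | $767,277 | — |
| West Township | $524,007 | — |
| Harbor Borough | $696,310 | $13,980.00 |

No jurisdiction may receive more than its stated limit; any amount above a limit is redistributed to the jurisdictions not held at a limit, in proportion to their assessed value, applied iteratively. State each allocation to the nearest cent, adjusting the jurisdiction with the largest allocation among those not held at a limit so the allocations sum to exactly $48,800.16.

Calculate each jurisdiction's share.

Riverside Precinct: $4,480.00 · Meridian District: $18,028.03 · West Township: $12,312.13 · Harbor Borough: $13,980.00

Assessed value total: 2,527,810.
Proportional shares (ignoring caps): Riverside Precinct 10,429.0383; Meridian District 14,812.5217; West Township 10,116.1185; Harbor Borough 13,442.4816.
Cap binds for Riverside Precinct ($4,480.00); residual $44,320.16 reallocated over remaining assessed value 1,987,594.
Cap binds for Harbor Borough ($13,980.00); residual $30,340.16 reallocated over remaining assessed value 1,291,284.
Remaining shares: Meridian District 18,028.0302 → $18,028.03; West Township 12,312.1298 → $12,312.13.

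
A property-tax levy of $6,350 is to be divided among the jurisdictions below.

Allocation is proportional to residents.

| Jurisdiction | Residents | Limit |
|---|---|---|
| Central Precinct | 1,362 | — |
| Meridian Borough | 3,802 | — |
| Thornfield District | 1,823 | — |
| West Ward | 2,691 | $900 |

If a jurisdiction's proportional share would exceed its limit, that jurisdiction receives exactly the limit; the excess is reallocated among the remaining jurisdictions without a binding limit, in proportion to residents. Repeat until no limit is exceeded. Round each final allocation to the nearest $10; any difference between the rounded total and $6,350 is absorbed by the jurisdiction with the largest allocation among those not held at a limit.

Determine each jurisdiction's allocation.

Central Precinct: $1,060 · Meridian Borough: $2,970 · Thornfield District: $1,420 · West Ward: $900

Combined residents = 9,678.
Unconstrained shares: Central Precinct 893.65; Meridian Borough 2,494.60; Thornfield District 1,196.12; West Ward 1,765.64.
Cap binds for West Ward ($900); remaining pool $5,450 reallocated over remaining residents 6,987.
Remaining shares: Central Precinct 1,062.39 → $1,060; Meridian Borough 2,965.64 → $2,970; Thornfield District 1,421.98 → $1,420.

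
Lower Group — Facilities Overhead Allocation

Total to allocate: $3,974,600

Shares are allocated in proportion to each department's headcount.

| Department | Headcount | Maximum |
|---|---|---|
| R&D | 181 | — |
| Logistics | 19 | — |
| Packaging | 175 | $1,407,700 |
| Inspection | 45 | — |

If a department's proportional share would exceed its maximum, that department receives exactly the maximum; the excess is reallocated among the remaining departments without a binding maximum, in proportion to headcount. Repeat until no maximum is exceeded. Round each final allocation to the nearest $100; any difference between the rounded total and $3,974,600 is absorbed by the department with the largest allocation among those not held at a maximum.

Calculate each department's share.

R&D: $1,896,300 · Logistics: $199,100 · Packaging: $1,407,700 · Inspection: $471,500

Headcount total: 420.
Proportional shares (ignoring caps): R&D 1,712,863.33; Logistics 179,803.33; Packaging 1,656,083.33; Inspection 425,850.00.
Capped: Packaging ($1,407,700); residual $2,566,900 reallocated over remaining headcount 245.
Redistributed shares: R&D 1,896,362.86 → $1,896,400; Logistics 199,065.71 → $199,100; Inspection 471,471.43 → $471,500.
Rounding difference −$100 applied to R&D → $1,896,300.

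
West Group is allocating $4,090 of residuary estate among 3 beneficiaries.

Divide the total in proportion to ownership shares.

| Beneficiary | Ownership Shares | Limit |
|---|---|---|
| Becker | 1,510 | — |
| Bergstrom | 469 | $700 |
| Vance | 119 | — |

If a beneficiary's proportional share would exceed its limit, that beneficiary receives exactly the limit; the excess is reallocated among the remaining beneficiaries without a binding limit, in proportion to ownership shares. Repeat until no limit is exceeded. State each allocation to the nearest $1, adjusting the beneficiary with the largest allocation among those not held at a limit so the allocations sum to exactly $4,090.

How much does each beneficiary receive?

Becker: $3,142 | Bergstrom: $700 | Vance: $248

Sum of ownership shares: 2,098.
Unconstrained shares: Becker 2,943.71; Bergstrom 914.30; Vance 231.99.
Cap binds for Bergstrom ($700); balance $3,390 reallocated over remaining ownership shares 1,629.
Remaining shares: Becker 3,142.36 → $3,142; Vance 247.64 → $248.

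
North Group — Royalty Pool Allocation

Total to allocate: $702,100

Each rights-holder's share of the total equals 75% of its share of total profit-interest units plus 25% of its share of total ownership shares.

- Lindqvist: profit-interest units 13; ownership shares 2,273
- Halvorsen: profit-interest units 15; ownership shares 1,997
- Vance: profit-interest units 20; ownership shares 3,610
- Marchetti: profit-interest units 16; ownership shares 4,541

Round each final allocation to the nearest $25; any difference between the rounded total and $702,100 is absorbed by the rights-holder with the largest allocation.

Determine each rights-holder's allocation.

Profit-interest units total 64; ownership shares total 12,421.
Blended shares (75% profit-interest units + 25% ownership shares): Lindqvist 0.1981; Halvorsen 0.2160; Vance 0.3070; Marchetti 0.2789.
Pro-rata amounts: Lindqvist 139,081.01; Halvorsen 151,636.24; Vance 215,568.72; Marchetti 195,814.03.
After rounding ($25): Lindqvist $139,075; Halvorsen $151,625; Vance $215,575; Marchetti $195,825. Sum = $702,100.
Sum already equals the total — no adjustment.

Lindqvist: $139,075 | Halvorsen: $151,625 | Vance: $215,575 | Marchetti: $195,825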